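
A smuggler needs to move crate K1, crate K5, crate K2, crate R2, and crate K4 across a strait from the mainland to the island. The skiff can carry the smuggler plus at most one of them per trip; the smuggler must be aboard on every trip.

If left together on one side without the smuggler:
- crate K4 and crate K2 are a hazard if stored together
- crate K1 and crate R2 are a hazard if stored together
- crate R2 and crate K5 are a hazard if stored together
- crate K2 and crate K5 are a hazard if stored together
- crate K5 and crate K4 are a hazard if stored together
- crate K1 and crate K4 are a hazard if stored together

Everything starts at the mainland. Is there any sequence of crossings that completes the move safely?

No

Whatever the first load, the items left behind include a forbidden pair without the smuggler. No opening move is safe, so no plan exists.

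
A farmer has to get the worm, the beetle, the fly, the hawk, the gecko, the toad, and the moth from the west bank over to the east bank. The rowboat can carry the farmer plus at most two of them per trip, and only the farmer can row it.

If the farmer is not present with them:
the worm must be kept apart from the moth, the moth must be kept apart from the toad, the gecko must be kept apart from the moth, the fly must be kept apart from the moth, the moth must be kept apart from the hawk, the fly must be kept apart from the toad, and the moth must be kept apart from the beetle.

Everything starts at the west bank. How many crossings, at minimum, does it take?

11

Counting alone: the farmer can take at most 2 across per trip to the east bank, so moving all 7 needs at least 4 loaded trips out, with a return between consecutive ones — at least 7 crossings.
The safety rule pushes this higher. Following every safe sequence of crossings, the most of the 7 that can be at the east bank as the rowboat arrives there on crossings 7, 9 is 5, 6 respectively — never all 7.
So no plan with fewer than 11 crossings exists, and this one achieves 11:
1. Farmer goes to the east bank with the fly and the moth.  [the west bank: the beetle, the gecko, the hawk, the toad, the worm | the east bank: the fly, the moth]
2. Farmer goes back to the west bank with the fly.  [the west bank: the beetle, the fly, the gecko, the hawk, the toad, the worm | the east bank: the moth]
3. Farmer goes to the east bank with the fly and the worm.  [the west bank: the beetle, the gecko, the hawk, the toad | the east bank: the fly, the moth, the worm]
4. Farmer goes back to the west bank with the moth.  [the west bank: the beetle, the gecko, the hawk, the moth, the toad | the east bank: the fly, the worm]
5. Farmer goes to the east bank with the beetle and the moth.  [the west bank: the gecko, the hawk, the toad | the east bank: the beetle, the fly, the moth, the worm]
6. Farmer goes back to the west bank with the moth.  [the west bank: the gecko, the hawk, the moth, the toad | the east bank: the beetle, the fly, the worm]
7. Farmer goes to the east bank with the hawk and the moth.  [the west bank: the gecko, the toad | the east bank: the beetle, the fly, the hawk, the moth, the worm]
8. Farmer goes back to the west bank with the moth.  [the west bank: the gecko, the moth, the toad | the east bank: the beetle, the fly, the hawk, the worm]
9. Farmer goes to the east bank with the gecko and the toad.  [the west bank: the moth | the east bank: the beetle, the fly, the gecko, the hawk, the toad, the worm]
10. Farmer goes back to the west bank with the fly.  [the west bank: the fly, the moth | the east bank: the beetle, the gecko, the hawk, the toad, the worm]
11. Farmer goes to the east bank with the fly and the moth.  [the west bank: — | the east bank: the beetle, the fly, the gecko, the hawk, the moth, the toad, the worm]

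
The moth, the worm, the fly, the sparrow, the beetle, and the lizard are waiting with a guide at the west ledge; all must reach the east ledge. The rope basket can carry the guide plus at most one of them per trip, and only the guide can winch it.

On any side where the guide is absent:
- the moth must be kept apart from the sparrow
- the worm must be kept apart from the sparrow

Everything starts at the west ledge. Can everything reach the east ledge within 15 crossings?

Yes — this plan uses 13 crossings (≤ 15):
1. Guide goes to the east ledge with the sparrow.  [the west ledge: the beetle, the fly, the lizard, the moth, the worm | the east ledge: the sparrow]
2. Guide goes back to the west ledge alone.  [the west ledge: the beetle, the fly, the lizard, the moth, the worm | the east ledge: the sparrow]
3. Guide goes to the east ledge with the moth.  [the west ledge: the beetle, the fly, the lizard, the worm | the east ledge: the moth, the sparrow]
4. Guide goes back to the west ledge with the sparrow.  [the west ledge: the beetle, the fly, the lizard, the sparrow, the worm | the east ledge: the moth]
5. Guide goes to the east ledge with the worm.  [the west ledge: the beetle, the fly, the lizard, the sparrow | the east ledge: the moth, the worm]
6. Guide goes back to the west ledge alone.  [the west ledge: the beetle, the fly, the lizard, the sparrow | the east ledge: the moth, the worm]
7. Guide goes to the east ledge with the fly.  [the west ledge: the beetle, the lizard, the sparrow | the east ledge: the fly, the moth, the worm]
8. Guide goes back to the west ledge alone.  [the west ledge: the beetle, the lizard, the sparrow | the east ledge: the fly, the moth, the worm]
9. Guide goes to the east ledge with the beetle.  [the west ledge: the lizard, the sparrow | the east ledge: the beetle, the fly, the moth, the worm]
10. Guide goes back to the west ledge alone.  [the west ledge: the lizard, the sparrow | the east ledge: the beetle, the fly, the moth, the worm]
11. Guide goes to the east ledge with the lizard.  [the west ledge: the sparrow | the east ledge: the beetle, the fly, the lizard, the moth, the worm]
12. Guide goes back to the west ledge alone.  [the west ledge: the sparrow | the east ledge: the beetle, the fly, the lizard, the moth, the worm]
13. Guide goes to the east ledge with the sparrow.  [the west ledge: — | the east ledge: the beetle, the fly, the lizard, the moth, the sparrow, the worm]

Yes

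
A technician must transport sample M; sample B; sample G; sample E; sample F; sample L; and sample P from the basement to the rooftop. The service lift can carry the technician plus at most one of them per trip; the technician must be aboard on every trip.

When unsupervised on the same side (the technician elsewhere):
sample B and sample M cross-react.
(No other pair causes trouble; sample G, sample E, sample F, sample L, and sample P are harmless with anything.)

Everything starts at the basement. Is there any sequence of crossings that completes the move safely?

Yes

1. Technician goes to the rooftop with sample M.  [the basement: sample B, sample E, sample F, sample G, sample L, sample P | the rooftop: sample M]
2. Technician goes back to the basement alone.  [the basement: sample B, sample E, sample F, sample G, sample L, sample P | the rooftop: sample M]
3. Technician goes to the rooftop with sample G.  [the basement: sample B, sample E, sample F, sample L, sample P | the rooftop: sample G, sample M]
4. Technician goes back to the basement alone.  [the basement: sample B, sample E, sample F, sample L, sample P | the rooftop: sample G, sample M]
5. Technician goes to the rooftop with sample E.  [the basement: sample B, sample F, sample L, sample P | the rooftop: sample E, sample G, sample M]
6. Technician goes back to the basement alone.  [the basement: sample B, sample F, sample L, sample P | the rooftop: sample E, sample G, sample M]
7. Technician goes to the rooftop with sample F.  [the basement: sample B, sample L, sample P | the rooftop: sample E, sample F, sample G, sample M]
8. Technician goes back to the basement alone.  [the basement: sample B, sample L, sample P | the rooftop: sample E, sample F, sample G, sample M]
9. Technician goes to the rooftop with sample L.  [the basement: sample B, sample P | the rooftop: sample E, sample F, sample G, sample L, sample M]
10. Technician goes back to the basement alone.  [the basement: sample B, sample P | the rooftop: sample E, sample F, sample G, sample L, sample M]
11. Technician goes to the rooftop with sample P.  [the basement: sample B | the rooftop: sample E, sample F, sample G, sample L, sample M, sample P]
12. Technician goes back to the basement alone.  [the basement: sample B | the rooftop: sample E, sample F, sample G, sample L, sample M, sample P]
13. Technician goes to the rooftop with sample B.  [the basement: — | the rooftop: sample B, sample E, sample F, sample G, sample L, sample M, sample P]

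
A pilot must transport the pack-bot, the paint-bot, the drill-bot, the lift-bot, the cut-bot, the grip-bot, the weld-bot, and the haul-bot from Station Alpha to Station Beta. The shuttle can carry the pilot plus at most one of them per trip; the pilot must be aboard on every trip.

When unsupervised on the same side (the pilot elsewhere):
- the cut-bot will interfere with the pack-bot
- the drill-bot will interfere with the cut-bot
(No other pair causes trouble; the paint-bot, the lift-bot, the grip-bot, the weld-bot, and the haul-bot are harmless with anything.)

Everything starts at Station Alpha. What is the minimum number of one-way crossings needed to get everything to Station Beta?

17

Counting alone: the pilot can take at most 1 across per trip to Station Beta, so moving all 8 needs at least 8 loaded trips out, with a return between consecutive ones — at least 15 crossings.
The safety rule pushes this higher. Following every safe sequence of crossings, the most of the 8 that can be at Station Beta as the shuttle arrives there on crossing 15 is 7 — never all 8.
So no plan with fewer than 17 crossings exists, and this one achieves 17:
1. Pilot goes to Station Beta with the cut-bot.
2. Pilot goes back to Station Alpha alone.
3. Pilot goes to Station Beta with the pack-bot.
4. Pilot goes back to Station Alpha with the cut-bot.
5. Pilot goes to Station Beta with the drill-bot.
6. Pilot goes back to Station Alpha alone.
7. Pilot goes to Station Beta with the paint-bot.
8. Pilot goes back to Station Alpha alone.
9. Pilot goes to Station Beta with the lift-bot.
10. Pilot goes back to Station Alpha alone.
11. Pilot goes to Station Beta with the grip-bot.
12. Pilot goes back to Station Alpha alone.
13. Pilot goes to Station Beta with the weld-bot.
14. Pilot goes back to Station Alpha alone.
15. Pilot goes to Station Beta with the haul-bot.
16. Pilot goes back to Station Alpha alone.
17. Pilot goes to Station Beta with the cut-bot.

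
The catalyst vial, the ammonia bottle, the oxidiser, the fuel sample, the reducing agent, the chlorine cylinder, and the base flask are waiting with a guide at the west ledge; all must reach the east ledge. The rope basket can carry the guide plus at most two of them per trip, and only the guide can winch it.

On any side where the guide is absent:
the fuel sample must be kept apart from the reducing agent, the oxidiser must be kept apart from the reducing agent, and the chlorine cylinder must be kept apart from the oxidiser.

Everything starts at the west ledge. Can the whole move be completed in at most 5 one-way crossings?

No

Counting alone: the guide can take at most 2 across per trip to the east ledge, so moving all 7 needs at least 4 loaded trips out, with a return between consecutive ones — at least 7 crossings.
Since 5 < 7, 5 crossings cannot be enough. (The shortest complete plan in fact takes 7:)
1. Guide goes to the east ledge with the fuel sample and the oxidiser.
2. Guide goes back to the west ledge alone.
3. Guide goes to the east ledge with the catalyst vial.
4. Guide goes back to the west ledge alone.
5. Guide goes to the east ledge with the ammonia bottle and the base flask.
6. Guide goes back to the west ledge alone.
7. Guide goes to the east ledge with the chlorine cylinder and the reducing agent.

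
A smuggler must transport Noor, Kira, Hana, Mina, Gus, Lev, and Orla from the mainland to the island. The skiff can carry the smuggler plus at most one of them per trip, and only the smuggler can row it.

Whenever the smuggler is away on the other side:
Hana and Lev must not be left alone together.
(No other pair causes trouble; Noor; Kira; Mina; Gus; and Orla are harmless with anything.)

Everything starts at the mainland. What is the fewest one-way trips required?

Counting alone: the smuggler can take at most 1 across per trip to the island, so moving all 7 needs at least 7 loaded trips out, with a return between consecutive ones — at least 13 crossings.
The plan below uses exactly 13 crossings, so it is optimal:
1. Smuggler goes to the island with Hana.
2. Smuggler goes back to the mainland alone.
3. Smuggler goes to the island with Noor.
4. Smuggler goes back to the mainland alone.
5. Smuggler goes to the island with Kira.
6. Smuggler goes back to the mainland alone.
7. Smuggler goes to the island with Mina.
8. Smuggler goes back to the mainland alone.
9. Smuggler goes to the island with Gus.
10. Smuggler goes back to the mainland alone.
11. Smuggler goes to the island with Orla.
12. Smuggler goes back to the mainland alone.
13. Smuggler goes to the island with Lev.

13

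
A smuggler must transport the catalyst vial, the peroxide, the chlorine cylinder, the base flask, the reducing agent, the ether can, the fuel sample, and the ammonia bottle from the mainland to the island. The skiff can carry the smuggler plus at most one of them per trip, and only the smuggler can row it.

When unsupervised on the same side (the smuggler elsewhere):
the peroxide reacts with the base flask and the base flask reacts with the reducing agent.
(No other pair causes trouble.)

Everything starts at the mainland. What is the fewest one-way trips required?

Counting alone: the smuggler can take at most 1 across per trip to the island, so moving all 8 needs at least 8 loaded trips out, with a return between consecutive ones — at least 15 crossings.
The safety rule pushes this higher. Following every safe sequence of crossings, the most of the 8 that can be at the island as the skiff arrives there on crossing 15 is 7 — never all 8.
So no plan with fewer than 17 crossings exists, and this one achieves 17:
1. Smuggler goes to the island with the base flask.
2. Smuggler goes back to the mainland alone.
3. Smuggler goes to the island with the catalyst vial.
4. Smuggler goes back to the mainland alone.
5. Smuggler goes to the island with the peroxide.
6. Smuggler goes back to the mainland with the base flask.
7. Smuggler goes to the island with the reducing agent.
8. Smuggler goes back to the mainland alone.
9. Smuggler goes to the island with the chlorine cylinder.
10. Smuggler goes back to the mainland alone.
11. Smuggler goes to the island with the ether can.
12. Smuggler goes back to the mainland alone.
13. Smuggler goes to the island with the fuel sample.
14. Smuggler goes back to the mainland alone.
15. Smuggler goes to the island with the ammonia bottle.
16. Smuggler goes back to the mainland alone.
17. Smuggler goes to the island with the base flask.

17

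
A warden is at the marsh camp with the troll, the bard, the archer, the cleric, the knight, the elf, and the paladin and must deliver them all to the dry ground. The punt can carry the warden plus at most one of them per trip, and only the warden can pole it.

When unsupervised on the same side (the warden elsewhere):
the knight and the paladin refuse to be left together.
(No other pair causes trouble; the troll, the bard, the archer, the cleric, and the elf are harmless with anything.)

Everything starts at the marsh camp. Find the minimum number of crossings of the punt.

Counting alone: the warden can take at most 1 across per trip to the dry ground, so moving all 7 needs at least 7 loaded trips out, with a return between consecutive ones — at least 13 crossings.
The plan below uses exactly 13 crossings, so it is optimal:
1. Warden goes to the dry ground with the knight.  [the marsh camp: the archer, the bard, the cleric, the elf, the paladin, the troll | the dry ground: the knight]
2. Warden goes back to the marsh camp alone.  [the marsh camp: the archer, the bard, the cleric, the elf, the paladin, the troll | the dry ground: the knight]
3. Warden goes to the dry ground with the troll.  [the marsh camp: the archer, the bard, the cleric, the elf, the paladin | the dry ground: the knight, the troll]
4. Warden goes back to the marsh camp alone.  [the marsh camp: the archer, the bard, the cleric, the elf, the paladin | the dry ground: the knight, the troll]
5. Warden goes to the dry ground with the bard.  [the marsh camp: the archer, the cleric, the elf, the paladin | the dry ground: the bard, the knight, the troll]
6. Warden goes back to the marsh camp alone.  [the marsh camp: the archer, the cleric, the elf, the paladin | the dry ground: the bard, the knight, the troll]
7. Warden goes to the dry ground with the archer.  [the marsh camp: the cleric, the elf, the paladin | the dry ground: the archer, the bard, the knight, the troll]
8. Warden goes back to the marsh camp alone.  [the marsh camp: the cleric, the elf, the paladin | the dry ground: the archer, the bard, the knight, the troll]
9. Warden goes to the dry ground with the cleric.  [the marsh camp: the elf, the paladin | the dry ground: the archer, the bard, the cleric, the knight, the troll]
10. Warden goes back to the marsh camp alone.  [the marsh camp: the elf, the paladin | the dry ground: the archer, the bard, the cleric, the knight, the troll]
11. Warden goes to the dry ground with the elf.  [the marsh camp: the paladin | the dry ground: the archer, the bard, the cleric, the elf, the knight, the troll]
12. Warden goes back to the marsh camp alone.  [the marsh camp: the paladin | the dry ground: the archer, the bard, the cleric, the elf, the knight, the troll]
13. Warden goes to the dry ground with the paladin.  [the marsh camp: — | the dry ground: the archer, the bard, the cleric, the elf, the knight, the paladin, the troll]

13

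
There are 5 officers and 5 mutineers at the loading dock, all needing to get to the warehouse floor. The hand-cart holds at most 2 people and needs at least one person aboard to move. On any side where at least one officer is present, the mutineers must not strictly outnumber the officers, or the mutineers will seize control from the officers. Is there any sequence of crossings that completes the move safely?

No

Following every safe sequence of crossings from the start, the most of the 10 that can be at the warehouse floor as the hand-cart arrives there on crossings 1, 3, 5, 7 is 2, 3, 4, 5 respectively; the best ever achieved is 5 of 10.
From crossing 9 on, no configuration arises that was not already reachable earlier: only 13 distinct safe configurations (who is on which side, and where the hand-cart is) can ever be reached, none of them has everyone across, and every continuation just revisits them. They are: 0 officers + 0 mutineers across (hand-cart back at the start); 0 officers + 1 mutineer across (hand-cart there); 0 officers + 1 mutineer across (hand-cart back at the start); 0 officers + 2 mutineers across (hand-cart there); 0 officers + 2 mutineers across (hand-cart back at the start); 0 officers + 3 mutineers across (hand-cart there); 0 officers + 3 mutineers across (hand-cart back at the start); 0 officers + 4 mutineers across (hand-cart there); 0 officers + 4 mutineers across (hand-cart back at the start); 0 officers + 5 mutineers across (hand-cart there); 1 officer + 1 mutineer across (hand-cart there); 1 officer + 1 mutineer across (hand-cart back at the start); 2 officers + 2 mutineers across (hand-cart there). So no valid plan exists.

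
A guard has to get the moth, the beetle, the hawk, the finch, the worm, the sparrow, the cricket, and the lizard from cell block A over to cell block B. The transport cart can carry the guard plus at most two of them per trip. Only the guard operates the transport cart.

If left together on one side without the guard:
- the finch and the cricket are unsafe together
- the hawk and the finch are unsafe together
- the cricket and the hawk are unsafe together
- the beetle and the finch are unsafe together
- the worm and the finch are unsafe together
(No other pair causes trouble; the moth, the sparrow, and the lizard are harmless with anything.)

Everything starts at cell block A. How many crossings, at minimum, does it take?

13

Counting alone: the guard can take at most 2 across per trip to cell block B, so moving all 8 needs at least 4 loaded trips out, with a return between consecutive ones — at least 7 crossings.
The safety rule pushes this higher. Following every safe sequence of crossings, the most of the 8 that can be at cell block B as the transport cart arrives there on crossings 7, 9, 11 is 5, 6, 7 respectively — never all 8.
So no plan with fewer than 13 crossings exists, and this one achieves 13:
1. Guard goes to cell block B with the finch and the hawk.  [cell block A: the beetle, the cricket, the lizard, the moth, the sparrow, the worm | cell block B: the finch, the hawk]
2. Guard goes back to cell block A with the hawk.  [cell block A: the beetle, the cricket, the hawk, the lizard, the moth, the sparrow, the worm | cell block B: the finch]
3. Guard goes to cell block B with the hawk and the moth.  [cell block A: the beetle, the cricket, the lizard, the sparrow, the worm | cell block B: the finch, the hawk, the moth]
4. Guard goes back to cell block A with the hawk.  [cell block A: the beetle, the cricket, the hawk, the lizard, the sparrow, the worm | cell block B: the finch, the moth]
5. Guard goes to cell block B with the beetle and the hawk.  [cell block A: the cricket, the lizard, the sparrow, the worm | cell block B: the beetle, the finch, the hawk, the moth]
6. Guard goes back to cell block A with the finch.  [cell block A: the cricket, the finch, the lizard, the sparrow, the worm | cell block B: the beetle, the hawk, the moth]
7. Guard goes to cell block B with the finch and the worm.  [cell block A: the cricket, the lizard, the sparrow | cell block B: the beetle, the finch, the hawk, the moth, the worm]
8. Guard goes back to cell block A with the finch.  [cell block A: the cricket, the finch, the lizard, the sparrow | cell block B: the beetle, the hawk, the moth, the worm]
9. Guard goes to cell block B with the finch and the sparrow.  [cell block A: the cricket, the lizard | cell block B: the beetle, the finch, the hawk, the moth, the sparrow, the worm]
10. Guard goes back to cell block A with the finch.  [cell block A: the cricket, the finch, the lizard | cell block B: the beetle, the hawk, the moth, the sparrow, the worm]
11. Guard goes to cell block B with the finch and the lizard.  [cell block A: the cricket | cell block B: the beetle, the finch, the hawk, the lizard, the moth, the sparrow, the worm]
12. Guard goes back to cell block A with the finch.  [cell block A: the cricket, the finch | cell block B: the beetle, the hawk, the lizard, the moth, the sparrow, the worm]
13. Guard goes to cell block B with the cricket and the finch.  [cell block A: — | cell block B: the beetle, the cricket, the finch, the hawk, the lizard, the moth, the sparrow, the worm]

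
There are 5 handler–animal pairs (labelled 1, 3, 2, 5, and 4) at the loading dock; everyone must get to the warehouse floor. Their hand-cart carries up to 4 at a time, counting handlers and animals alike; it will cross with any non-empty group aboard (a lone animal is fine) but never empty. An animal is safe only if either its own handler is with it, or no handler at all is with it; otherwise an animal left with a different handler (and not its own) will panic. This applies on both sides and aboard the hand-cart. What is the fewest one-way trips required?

7

Counting alone: each trip to the warehouse floor takes at most 4 across and each return brings at least 1 back, so after t trips out (and t−1 returns) at most 4t − (t−1) of the 10 are across; that first reaches 10 at t = 3, so at least 5 crossings are needed.
The safety rule pushes this higher. Following every safe sequence of crossings, the most of the 10 that can be at the warehouse floor as the hand-cart arrives there on crossing 5 is 9 — never all 10.
So no plan with fewer than 7 crossings exists, and this one achieves 7:
1. animal 1 and handler 1 cross → the warehouse floor.
2. handler 1 crosses ← the loading dock.
3. animal 2, animal 3, animal 4, and animal 5 cross → the warehouse floor.
4. animal 1 crosses ← the loading dock.
5. handler 2, handler 3, handler 4, and handler 5 cross → the warehouse floor.
6. animal 3 and handler 3 cross ← the loading dock.
7. animal 1, animal 3, handler 1, and handler 3 cross → the warehouse floor.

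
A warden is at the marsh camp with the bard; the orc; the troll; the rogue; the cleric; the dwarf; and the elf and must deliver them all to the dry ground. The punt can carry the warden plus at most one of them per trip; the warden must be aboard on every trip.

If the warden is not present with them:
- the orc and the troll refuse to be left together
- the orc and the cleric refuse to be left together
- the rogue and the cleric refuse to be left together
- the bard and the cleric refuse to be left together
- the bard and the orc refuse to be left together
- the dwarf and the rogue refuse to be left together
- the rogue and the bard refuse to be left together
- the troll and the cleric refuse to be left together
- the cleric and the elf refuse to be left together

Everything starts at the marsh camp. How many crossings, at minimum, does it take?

Whatever the first load, the items left behind include a forbidden pair without the warden. No opening move is safe, so no plan exists.

impossible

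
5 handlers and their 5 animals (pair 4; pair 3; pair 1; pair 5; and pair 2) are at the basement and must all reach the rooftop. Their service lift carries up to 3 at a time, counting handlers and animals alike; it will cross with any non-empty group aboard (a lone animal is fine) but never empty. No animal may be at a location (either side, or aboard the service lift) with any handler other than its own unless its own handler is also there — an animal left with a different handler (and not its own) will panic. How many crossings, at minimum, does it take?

Counting alone: each trip to the rooftop takes at most 3 across and each return brings at least 1 back, so after t trips out (and t−1 returns) at most 3t − (t−1) of the 10 are across; that first reaches 10 at t = 5, so at least 9 crossings are needed.
The safety rule pushes this higher. Following every safe sequence of crossings, the most of the 10 that can be at the rooftop as the service lift arrives there on crossing 9 is 9 — never all 10.
So no plan with fewer than 11 crossings exists, and this one achieves 11:
1. animal 4 and handler 4 cross → the rooftop.
2. handler 4 crosses ← the basement.
3. animal 1, animal 3, and animal 5 cross → the rooftop.
4. animal 4 crosses ← the basement.
5. handler 1, handler 3, and handler 5 cross → the rooftop.
6. animal 3 and handler 3 cross ← the basement.
7. handler 2, handler 3, and handler 4 cross → the rooftop.
8. animal 1 crosses ← the basement.
9. animal 3 and animal 4 cross → the rooftop.
10. animal 4 crosses ← the basement.
11. animal 1, animal 2, and animal 4 cross → the rooftop.

11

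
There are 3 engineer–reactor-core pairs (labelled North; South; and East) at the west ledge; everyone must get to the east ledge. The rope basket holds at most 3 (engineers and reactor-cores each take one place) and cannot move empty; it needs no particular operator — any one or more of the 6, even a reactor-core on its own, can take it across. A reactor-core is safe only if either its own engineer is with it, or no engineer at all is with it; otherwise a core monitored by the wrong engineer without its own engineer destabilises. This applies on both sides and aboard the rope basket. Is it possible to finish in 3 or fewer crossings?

Counting alone: each trip to the east ledge takes at most 3 across and each return brings at least 1 back, so after t trips out (and t−1 returns) at most 3t − (t−1) of the 6 are across; that first reaches 6 at t = 3, so at least 5 crossings are needed.
Since 3 < 5, 3 crossings cannot be enough. (The shortest complete plan in fact takes 5:)
1. engineer North and reactor-core North cross → the east ledge.
2. engineer North crosses ← the west ledge.
3. engineer East, engineer North, and engineer South cross → the east ledge.
4. reactor-core North crosses ← the west ledge.
5. reactor-core East, reactor-core North, and reactor-core South cross → the east ledge.

No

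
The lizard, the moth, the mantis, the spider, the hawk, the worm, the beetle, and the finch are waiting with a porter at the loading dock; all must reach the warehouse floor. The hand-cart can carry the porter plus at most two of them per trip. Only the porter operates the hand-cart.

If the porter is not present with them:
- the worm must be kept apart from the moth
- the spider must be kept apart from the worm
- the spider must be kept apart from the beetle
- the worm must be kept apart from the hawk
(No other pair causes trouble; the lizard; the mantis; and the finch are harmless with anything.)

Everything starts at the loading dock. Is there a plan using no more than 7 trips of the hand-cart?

No

Counting alone: the porter can take at most 2 across per trip to the warehouse floor, so moving all 8 needs at least 4 loaded trips out, with a return between consecutive ones — at least 7 crossings.
The safety rule pushes this higher. Following every safe sequence of crossings, the most of the 8 that can be at the warehouse floor as the hand-cart arrives there on crossing 7 is 7 — never all 8.
So the move cannot be finished within 7 crossings. (The shortest complete plan takes 9:)
1. Porter goes to the warehouse floor with the spider and the worm.  [the loading dock: the beetle, the finch, the hawk, the lizard, the mantis, the moth | the warehouse floor: the spider, the worm]
2. Porter goes back to the loading dock with the spider.  [the loading dock: the beetle, the finch, the hawk, the lizard, the mantis, the moth, the spider | the warehouse floor: the worm]
3. Porter goes to the warehouse floor with the lizard and the spider.  [the loading dock: the beetle, the finch, the hawk, the mantis, the moth | the warehouse floor: the lizard, the spider, the worm]
4. Porter goes back to the loading dock with the worm.  [the loading dock: the beetle, the finch, the hawk, the mantis, the moth, the worm | the warehouse floor: the lizard, the spider]
5. Porter goes to the warehouse floor with the hawk and the moth.  [the loading dock: the beetle, the finch, the mantis, the worm | the warehouse floor: the hawk, the lizard, the moth, the spider]
6. Porter goes back to the loading dock alone.  [the loading dock: the beetle, the finch, the mantis, the worm | the warehouse floor: the hawk, the lizard, the moth, the spider]
7. Porter goes to the warehouse floor with the finch and the mantis.  [the loading dock: the beetle, the worm | the warehouse floor: the finch, the hawk, the lizard, the mantis, the moth, the spider]
8. Porter goes back to the loading dock alone.  [the loading dock: the beetle, the worm | the warehouse floor: the finch, the hawk, the lizard, the mantis, the moth, the spider]
9. Porter goes to the warehouse floor with the beetle and the worm.  [the loading dock: — | the warehouse floor: the beetle, the finch, the hawk, the lizard, the mantis, the moth, the spider, the worm]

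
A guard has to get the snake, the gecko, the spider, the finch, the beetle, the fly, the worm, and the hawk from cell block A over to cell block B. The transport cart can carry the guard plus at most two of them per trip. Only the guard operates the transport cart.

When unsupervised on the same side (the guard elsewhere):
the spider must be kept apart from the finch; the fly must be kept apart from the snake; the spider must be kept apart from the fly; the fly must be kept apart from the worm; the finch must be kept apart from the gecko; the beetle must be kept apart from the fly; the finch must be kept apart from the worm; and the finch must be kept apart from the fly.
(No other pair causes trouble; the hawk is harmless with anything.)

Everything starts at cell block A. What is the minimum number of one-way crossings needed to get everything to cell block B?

13

Counting alone: the guard can take at most 2 across per trip to cell block B, so moving all 8 needs at least 4 loaded trips out, with a return between consecutive ones — at least 7 crossings.
The safety rule pushes this higher. Following every safe sequence of crossings, the most of the 8 that can be at cell block B as the transport cart arrives there on crossings 7, 9, 11 is 5, 6, 7 respectively — never all 8.
So no plan with fewer than 13 crossings exists, and this one achieves 13:
1. Guard goes to cell block B with the finch and the fly.  [cell block A: the beetle, the gecko, the hawk, the snake, the spider, the worm | cell block B: the finch, the fly]
2. Guard goes back to cell block A with the finch.  [cell block A: the beetle, the finch, the gecko, the hawk, the snake, the spider, the worm | cell block B: the fly]
3. Guard goes to cell block B with the finch and the snake.  [cell block A: the beetle, the gecko, the hawk, the spider, the worm | cell block B: the finch, the fly, the snake]
4. Guard goes back to cell block A with the fly.  [cell block A: the beetle, the fly, the gecko, the hawk, the spider, the worm | cell block B: the finch, the snake]
5. Guard goes to cell block B with the beetle and the fly.  [cell block A: the gecko, the hawk, the spider, the worm | cell block B: the beetle, the finch, the fly, the snake]
6. Guard goes back to cell block A with the fly.  [cell block A: the fly, the gecko, the hawk, the spider, the worm | cell block B: the beetle, the finch, the snake]
7. Guard goes to cell block B with the spider and the worm.  [cell block A: the fly, the gecko, the hawk | cell block B: the beetle, the finch, the snake, the spider, the worm]
8. Guard goes back to cell block A with the finch.  [cell block A: the finch, the fly, the gecko, the hawk | cell block B: the beetle, the snake, the spider, the worm]
9. Guard goes to cell block B with the finch and the gecko.  [cell block A: the fly, the hawk | cell block B: the beetle, the finch, the gecko, the snake, the spider, the worm]
10. Guard goes back to cell block A with the finch.  [cell block A: the finch, the fly, the hawk | cell block B: the beetle, the gecko, the snake, the spider, the worm]
11. Guard goes to cell block B with the finch and the hawk.  [cell block A: the fly | cell block B: the beetle, the finch, the gecko, the hawk, the snake, the spider, the worm]
12. Guard goes back to cell block A with the finch.  [cell block A: the finch, the fly | cell block B: the beetle, the gecko, the hawk, the snake, the spider, the worm]
13. Guard goes to cell block B with the finch and the fly.  [cell block A: — | cell block B: the beetle, the finch, the fly, the gecko, the hawk, the snake, the spider, the worm]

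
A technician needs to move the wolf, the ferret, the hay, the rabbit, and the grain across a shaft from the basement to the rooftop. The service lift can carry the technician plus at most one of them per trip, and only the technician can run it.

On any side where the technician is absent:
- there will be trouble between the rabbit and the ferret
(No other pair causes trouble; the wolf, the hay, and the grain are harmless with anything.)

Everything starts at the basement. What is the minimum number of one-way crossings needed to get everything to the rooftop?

9

Counting alone: the technician can take at most 1 across per trip to the rooftop, so moving all 5 needs at least 5 loaded trips out, with a return between consecutive ones — at least 9 crossings.
The plan below uses exactly 9 crossings, so it is optimal:
1. Technician goes to the rooftop with the ferret.  [the basement: the grain, the hay, the rabbit, the wolf | the rooftop: the ferret]
2. Technician goes back to the basement alone.  [the basement: the grain, the hay, the rabbit, the wolf | the rooftop: the ferret]
3. Technician goes to the rooftop with the wolf.  [the basement: the grain, the hay, the rabbit | the rooftop: the ferret, the wolf]
4. Technician goes back to the basement alone.  [the basement: the grain, the hay, the rabbit | the rooftop: the ferret, the wolf]
5. Technician goes to the rooftop with the hay.  [the basement: the grain, the rabbit | the rooftop: the ferret, the hay, the wolf]
6. Technician goes back to the basement alone.  [the basement: the grain, the rabbit | the rooftop: the ferret, the hay, the wolf]
7. Technician goes to the rooftop with the grain.  [the basement: the rabbit | the rooftop: the ferret, the grain, the hay, the wolf]
8. Technician goes back to the basement alone.  [the basement: the rabbit | the rooftop: the ferret, the grain, the hay, the wolf]
9. Technician goes to the rooftop with the rabbit.  [the basement: — | the rooftop: the ferret, the grain, the hay, the rabbit, the wolf]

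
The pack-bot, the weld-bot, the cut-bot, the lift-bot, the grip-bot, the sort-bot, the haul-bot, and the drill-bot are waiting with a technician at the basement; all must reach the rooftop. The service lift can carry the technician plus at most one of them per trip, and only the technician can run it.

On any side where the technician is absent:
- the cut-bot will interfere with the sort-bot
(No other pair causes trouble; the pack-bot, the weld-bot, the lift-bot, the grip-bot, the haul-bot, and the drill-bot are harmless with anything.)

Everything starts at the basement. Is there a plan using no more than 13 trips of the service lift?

No

Counting alone: the technician can take at most 1 across per trip to the rooftop, so moving all 8 needs at least 8 loaded trips out, with a return between consecutive ones — at least 15 crossings.
Since 13 < 15, 13 crossings cannot be enough. (The shortest complete plan in fact takes 15:)
1. Technician goes to the rooftop with the cut-bot.
2. Technician goes back to the basement alone.
3. Technician goes to the rooftop with the pack-bot.
4. Technician goes back to the basement alone.
5. Technician goes to the rooftop with the weld-bot.
6. Technician goes back to the basement alone.
7. Technician goes to the rooftop with the lift-bot.
8. Technician goes back to the basement alone.
9. Technician goes to the rooftop with the grip-bot.
10. Technician goes back to the basement alone.
11. Technician goes to the rooftop with the haul-bot.
12. Technician goes back to the basement alone.
13. Technician goes to the rooftop with the drill-bot.
14. Technician goes back to the basement alone.
15. Technician goes to the rooftop with the sort-bot.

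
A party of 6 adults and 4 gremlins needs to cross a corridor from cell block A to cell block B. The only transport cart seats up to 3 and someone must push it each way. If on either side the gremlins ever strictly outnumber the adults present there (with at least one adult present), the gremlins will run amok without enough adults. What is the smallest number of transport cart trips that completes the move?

Counting alone: each trip to cell block B takes at most 3 across and each return brings at least 1 back, so after t trips out (and t−1 returns) at most 3t − (t−1) of the 10 are across; that first reaches 10 at t = 5, so at least 9 crossings are needed.
The plan below uses exactly 9 crossings, so it is optimal:
1. 2 gremlins → cell block B.  (cell block A: 6A 2G; cell block B: 0A 2G)
2. 1 gremlin ← cell block A.  (cell block A: 6A 3G; cell block B: 0A 1G)
3. 3 gremlins → cell block B.  (cell block A: 6A 0G; cell block B: 0A 4G)
4. 1 gremlin ← cell block A.  (cell block A: 6A 1G; cell block B: 0A 3G)
5. 3 adults → cell block B.  (cell block A: 3A 1G; cell block B: 3A 3G)
6. 1 gremlin ← cell block A.  (cell block A: 3A 2G; cell block B: 3A 2G)
7. 1 adult and 2 gremlins → cell block B.  (cell block A: 2A 0G; cell block B: 4A 4G)
8. 1 gremlin ← cell block A.  (cell block A: 2A 1G; cell block B: 4A 3G)
9. 2 adults and 1 gremlin → cell block B.  (cell block A: 0A 0G; cell block B: 6A 4G)

9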